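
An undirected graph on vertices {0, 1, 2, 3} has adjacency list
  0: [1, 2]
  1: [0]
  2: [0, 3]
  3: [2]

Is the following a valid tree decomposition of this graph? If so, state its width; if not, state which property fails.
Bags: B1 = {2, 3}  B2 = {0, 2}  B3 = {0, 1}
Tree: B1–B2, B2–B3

Vertex coverage: the bags together contain {0, 1, 2, 3}, the full vertex set. Edge coverage: each edge of G has both endpoints in at least one bag. Running intersection: for every vertex, the bags containing it form a connected subtree. All three properties hold, so this is a valid tree decomposition of width max|bag| − 1 = 1, and hence tw(G) ≤ 1.

Yes; width 1.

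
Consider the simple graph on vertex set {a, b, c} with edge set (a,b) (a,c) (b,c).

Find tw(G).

A width-2 tree decomposition is:
Bags: B1 = {a, b, c}
Tree: (single bag)
With just one bag of size 3, the width is 3 − 1 = 2, so tw(G) ≤ 2. Conversely, {a, b, c} is a clique of size 3, and the vertices of any clique must share a bag in every tree decomposition; so some bag has ≥ 3 vertices and tw(G) ≥ 2. Therefore the treewidth is 2.

2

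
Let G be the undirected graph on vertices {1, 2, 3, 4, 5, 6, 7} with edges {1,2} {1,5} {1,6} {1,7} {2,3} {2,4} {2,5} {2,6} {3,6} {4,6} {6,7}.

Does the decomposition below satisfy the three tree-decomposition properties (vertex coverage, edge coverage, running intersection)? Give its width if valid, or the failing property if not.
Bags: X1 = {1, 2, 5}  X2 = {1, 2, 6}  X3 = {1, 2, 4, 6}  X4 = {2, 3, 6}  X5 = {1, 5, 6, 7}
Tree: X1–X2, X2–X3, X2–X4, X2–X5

No — bags containing vertex 5 are not connected in the tree.

A tree decomposition must satisfy three properties: every vertex lies in some bag; for every edge, both endpoints lie together in some bag; and for every vertex, the bags containing it form a connected subtree. Here bags containing vertex 5 are not connected in the tree, so the decomposition is invalid.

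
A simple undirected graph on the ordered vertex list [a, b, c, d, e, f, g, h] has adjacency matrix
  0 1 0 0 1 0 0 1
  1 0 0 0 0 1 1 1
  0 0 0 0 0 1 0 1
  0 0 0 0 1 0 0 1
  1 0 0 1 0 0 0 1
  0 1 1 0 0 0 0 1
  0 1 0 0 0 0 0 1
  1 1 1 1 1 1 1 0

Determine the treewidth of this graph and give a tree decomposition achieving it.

Every bag has size at most 3, so the width is 3 − 1 = 2 and tw(G) ≤ 2. Conversely, {d, e, h} is a clique of size 3, and the vertices of any clique must share a bag in every tree decomposition; so some bag has ≥ 3 vertices and tw(G) ≥ 2. The upper and lower bounds meet at 2, so that is the treewidth.

Treewidth 2.
One optimal decomposition is:
Bags: B1 = {d, e, h}  B2 = {a, e, h}  B3 = {a, b, h}  B4 = {b, f, h}  B5 = {c, f, h}  B6 = {b, g, h}
Tree: B1–B2, B2–B3, B3–B4, B4–B5, B3–B6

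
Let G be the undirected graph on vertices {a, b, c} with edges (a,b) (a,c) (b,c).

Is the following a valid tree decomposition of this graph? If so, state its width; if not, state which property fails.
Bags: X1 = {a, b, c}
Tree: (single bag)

Vertex coverage: the bags together contain {a, b, c}, the full vertex set. Edge coverage: each edge of G has both endpoints in at least one bag. Running intersection: for every vertex, the bags containing it form a connected subtree. All three properties hold, so this is a valid tree decomposition of width max|bag| − 1 = 2, and hence tw(G) ≤ 2.

Yes; width 2.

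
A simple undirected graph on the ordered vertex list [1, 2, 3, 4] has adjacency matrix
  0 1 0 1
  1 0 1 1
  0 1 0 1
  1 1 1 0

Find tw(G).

A width-2 tree decomposition is:
Bags: B1 = {1, 2, 4}  B2 = {2, 3, 4}
Tree: B1–B2
Every bag has size at most 3, so the width is 3 − 1 = 2 and tw(G) ≤ 2. On the other hand G contains the 3-clique {1, 2, 4}. A clique must lie in a single bag of any decomposition, so no decomposition can have width below 2. Hence tw(G) = 2 exactly.

2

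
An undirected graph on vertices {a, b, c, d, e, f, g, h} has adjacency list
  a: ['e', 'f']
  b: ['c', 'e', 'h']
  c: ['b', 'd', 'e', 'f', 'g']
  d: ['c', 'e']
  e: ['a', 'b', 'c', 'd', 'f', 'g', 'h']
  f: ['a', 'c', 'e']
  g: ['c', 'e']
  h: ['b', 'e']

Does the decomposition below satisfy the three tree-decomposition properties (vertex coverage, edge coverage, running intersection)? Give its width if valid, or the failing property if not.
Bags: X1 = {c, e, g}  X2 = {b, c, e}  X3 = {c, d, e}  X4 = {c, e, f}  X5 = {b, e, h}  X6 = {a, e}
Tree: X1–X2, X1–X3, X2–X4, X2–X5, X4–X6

No — edge (f,a) lies in no bag.

A tree decomposition must satisfy three properties: every vertex lies in some bag; for every edge, both endpoints lie together in some bag; and for every vertex, the bags containing it form a connected subtree. Here edge (f,a) lies in no bag, so the decomposition is invalid.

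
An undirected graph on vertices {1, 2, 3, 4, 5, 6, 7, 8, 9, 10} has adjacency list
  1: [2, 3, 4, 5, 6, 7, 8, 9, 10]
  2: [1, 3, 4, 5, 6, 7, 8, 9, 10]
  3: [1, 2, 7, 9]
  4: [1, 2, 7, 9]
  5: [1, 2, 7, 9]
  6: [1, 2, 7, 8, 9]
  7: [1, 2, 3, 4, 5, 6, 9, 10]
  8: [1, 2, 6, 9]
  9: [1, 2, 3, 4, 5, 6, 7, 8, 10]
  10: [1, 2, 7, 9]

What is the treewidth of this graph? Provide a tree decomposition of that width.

Treewidth 4.
One optimal decomposition is:
Bags: B1 = {1, 2, 3, 7, 9}  B2 = {1, 2, 6, 7, 9}  B3 = {1, 2, 5, 7, 9}  B4 = {1, 2, 4, 7, 9}  B5 = {1, 2, 6, 8, 9}  B6 = {1, 2, 7, 9, 10}
Tree: B1–B2, B2–B3, B1–B4, B2–B5, B2–B6

Each bag holds 5 vertices, so the decomposition has width 4, which upper-bounds the treewidth. For the lower bound, the 5 vertices {1, 2, 6, 8, 9} are pairwise adjacent, and any tree decomposition puts a clique entirely inside one bag — forcing width ≥ 4. Therefore the treewidth is 4.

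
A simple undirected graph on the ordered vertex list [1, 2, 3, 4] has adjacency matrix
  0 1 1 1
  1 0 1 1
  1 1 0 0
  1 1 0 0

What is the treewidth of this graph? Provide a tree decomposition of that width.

Treewidth 2.
One such decomposition:
Bags: B1 = {1, 2, 4}  B2 = {1, 2, 3}
Tree: B1–B2

The largest bag has 3 vertices, giving width 2; this decomposition certifies tw(G) ≤ 2. On the other hand G contains the 3-clique {1, 2, 3}. A clique must lie in a single bag of any decomposition, so no decomposition can have width below 2. Combining the bounds, tw(G) = 2.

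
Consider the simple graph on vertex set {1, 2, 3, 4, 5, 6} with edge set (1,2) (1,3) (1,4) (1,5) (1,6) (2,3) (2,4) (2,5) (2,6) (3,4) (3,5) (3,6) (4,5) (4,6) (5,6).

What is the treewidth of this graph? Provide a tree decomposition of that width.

Treewidth 5.
One such decomposition:
Bags: B1 = {1, 2, 3, 4, 5, 6}
Tree: (single bag)

A single bag containing all 6 vertices is trivially a valid decomposition of width 5. On the other hand G contains the 6-clique {1, 2, 3, 4, 5, 6}. A clique must lie in a single bag of any decomposition, so no decomposition can have width below 5. Hence tw(G) = 5 exactly.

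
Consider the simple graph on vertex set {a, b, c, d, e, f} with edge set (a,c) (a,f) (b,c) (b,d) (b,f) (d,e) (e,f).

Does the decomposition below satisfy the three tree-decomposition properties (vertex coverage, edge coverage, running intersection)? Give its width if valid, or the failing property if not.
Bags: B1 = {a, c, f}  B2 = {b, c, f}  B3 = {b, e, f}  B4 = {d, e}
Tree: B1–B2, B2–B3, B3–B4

A tree decomposition must satisfy three properties: every vertex lies in some bag; for every edge, both endpoints lie together in some bag; and for every vertex, the bags containing it form a connected subtree. Here edge (b,d) lies in no bag, so the decomposition is invalid.

No — edge (b,d) lies in no bag.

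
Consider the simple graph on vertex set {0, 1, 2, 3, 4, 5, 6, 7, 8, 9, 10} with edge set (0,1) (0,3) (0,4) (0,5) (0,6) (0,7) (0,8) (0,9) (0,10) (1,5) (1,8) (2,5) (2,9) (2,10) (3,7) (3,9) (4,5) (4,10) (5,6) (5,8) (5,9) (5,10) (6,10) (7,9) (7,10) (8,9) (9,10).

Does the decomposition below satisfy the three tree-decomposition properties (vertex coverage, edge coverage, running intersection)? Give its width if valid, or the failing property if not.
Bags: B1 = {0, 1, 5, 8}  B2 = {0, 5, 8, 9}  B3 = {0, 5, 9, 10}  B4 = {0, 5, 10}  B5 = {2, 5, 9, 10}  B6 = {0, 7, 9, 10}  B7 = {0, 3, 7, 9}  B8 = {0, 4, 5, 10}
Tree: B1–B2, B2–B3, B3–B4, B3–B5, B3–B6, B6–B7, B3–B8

A tree decomposition must satisfy three properties: every vertex lies in some bag; for every edge, both endpoints lie together in some bag; and for every vertex, the bags containing it form a connected subtree. Here vertex 6 appears in no bag, so the decomposition is invalid.

No — vertex 6 appears in no bag.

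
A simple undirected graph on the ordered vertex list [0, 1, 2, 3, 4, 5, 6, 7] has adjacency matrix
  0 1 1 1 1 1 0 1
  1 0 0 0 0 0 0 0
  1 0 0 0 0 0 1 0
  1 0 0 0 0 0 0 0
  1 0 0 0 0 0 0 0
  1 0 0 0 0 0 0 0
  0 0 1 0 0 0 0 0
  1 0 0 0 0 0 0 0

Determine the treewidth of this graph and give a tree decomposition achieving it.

Treewidth 1.
One optimal decomposition is:
Bags: B1 = {0, 7}  B2 = {0, 4}  B3 = {0, 3}  B4 = {0, 1}  B5 = {0, 2}  B6 = {2, 6}  B7 = {0, 5}
Tree: B1–B2, B1–B3, B1–B4, B2–B5, B5–B6, B3–B7

Every bag has size at most 2, so the width is 2 − 1 = 1 and tw(G) ≤ 1. G has an edge, so its treewidth is at least 1. The upper and lower bounds meet at 1, so that is the treewidth.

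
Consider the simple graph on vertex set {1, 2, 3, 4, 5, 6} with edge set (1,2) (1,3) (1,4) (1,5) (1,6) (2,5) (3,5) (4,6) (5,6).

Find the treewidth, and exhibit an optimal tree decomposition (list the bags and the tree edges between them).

Treewidth 2.
Bags: B1 = {1, 3, 5}  B2 = {1, 5, 6}  B3 = {1, 4, 6}  B4 = {1, 2, 5}
Tree: B1–B2, B2–B3, B1–B4

Each bag holds 3 vertices, so the decomposition has width 2, which upper-bounds the treewidth. For the lower bound, the 3 vertices {1, 4, 6} are pairwise adjacent, and any tree decomposition puts a clique entirely inside one bag — forcing width ≥ 2. The upper and lower bounds meet at 2, so that is the treewidth.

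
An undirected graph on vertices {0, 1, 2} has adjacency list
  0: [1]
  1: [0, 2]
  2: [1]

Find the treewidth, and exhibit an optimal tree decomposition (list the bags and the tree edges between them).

Each bag holds 2 vertices, so the decomposition has width 1, which upper-bounds the treewidth. Any graph with an edge has treewidth ≥ 1, and G has the edge 2–1. Combining the bounds, tw(G) = 1.

Treewidth 1.
One such decomposition:
Bags: B1 = {1, 2}  B2 = {0, 1}
Tree: B1–B2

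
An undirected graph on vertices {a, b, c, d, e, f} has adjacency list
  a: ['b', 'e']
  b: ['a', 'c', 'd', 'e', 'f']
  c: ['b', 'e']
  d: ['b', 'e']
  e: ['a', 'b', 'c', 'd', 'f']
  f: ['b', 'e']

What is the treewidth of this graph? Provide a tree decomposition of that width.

Every bag has size at most 3, so the width is 3 − 1 = 2 and tw(G) ≤ 2. For the lower bound, the 3 vertices {b, d, e} are pairwise adjacent, and any tree decomposition puts a clique entirely inside one bag — forcing width ≥ 2. Therefore the treewidth is 2.

Treewidth 2.
Bags: B1 = {b, d, e}  B2 = {a, b, e}  B3 = {b, c, e}  B4 = {b, e, f}
Tree: B1–B2, B1–B3, B3–B4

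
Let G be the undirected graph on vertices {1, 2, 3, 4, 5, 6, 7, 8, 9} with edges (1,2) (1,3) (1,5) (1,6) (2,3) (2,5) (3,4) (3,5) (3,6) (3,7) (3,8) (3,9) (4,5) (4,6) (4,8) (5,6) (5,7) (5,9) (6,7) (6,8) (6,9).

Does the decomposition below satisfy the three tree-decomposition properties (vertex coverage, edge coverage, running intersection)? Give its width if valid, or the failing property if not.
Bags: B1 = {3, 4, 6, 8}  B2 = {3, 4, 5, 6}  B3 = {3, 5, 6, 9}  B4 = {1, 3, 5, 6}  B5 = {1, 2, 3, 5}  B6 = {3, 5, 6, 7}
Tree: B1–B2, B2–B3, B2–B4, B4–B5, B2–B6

Yes; width 3.

Checking the three conditions: (i) the bags cover all of {1, 2, 3, 4, 5, 6, 7, 8, 9}; (ii) for each edge, some bag contains both endpoints; (iii) the bags containing any fixed vertex form a subtree. All hold, so the decomposition is valid with width 4 − 1 = 3.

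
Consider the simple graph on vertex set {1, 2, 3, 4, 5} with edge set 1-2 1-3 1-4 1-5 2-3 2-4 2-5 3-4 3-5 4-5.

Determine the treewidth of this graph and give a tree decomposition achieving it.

A single bag containing all 5 vertices is trivially a valid decomposition of width 4. Conversely, {1, 2, 3, 4, 5} is a clique of size 5, and the vertices of any clique must share a bag in every tree decomposition; so some bag has ≥ 5 vertices and tw(G) ≥ 4. The upper and lower bounds meet at 4, so that is the treewidth.

Treewidth 4.
One such decomposition:
Bags: B1 = {1, 2, 3, 4, 5}
Tree: (single bag)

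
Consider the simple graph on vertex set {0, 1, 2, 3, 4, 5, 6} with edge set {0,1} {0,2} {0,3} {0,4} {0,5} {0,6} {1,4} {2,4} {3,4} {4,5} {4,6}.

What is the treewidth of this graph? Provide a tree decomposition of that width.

Every bag has size at most 3, so the width is 3 − 1 = 2 and tw(G) ≤ 2. Conversely, {0, 1, 4} is a clique of size 3, and the vertices of any clique must share a bag in every tree decomposition; so some bag has ≥ 3 vertices and tw(G) ≥ 2. Hence tw(G) = 2 exactly.

Treewidth 2.
Bags: B1 = {0, 1, 4}  B2 = {0, 4, 6}  B3 = {0, 2, 4}  B4 = {0, 3, 4}  B5 = {0, 4, 5}
Tree: B1–B2, B2–B3, B1–B4, B4–B5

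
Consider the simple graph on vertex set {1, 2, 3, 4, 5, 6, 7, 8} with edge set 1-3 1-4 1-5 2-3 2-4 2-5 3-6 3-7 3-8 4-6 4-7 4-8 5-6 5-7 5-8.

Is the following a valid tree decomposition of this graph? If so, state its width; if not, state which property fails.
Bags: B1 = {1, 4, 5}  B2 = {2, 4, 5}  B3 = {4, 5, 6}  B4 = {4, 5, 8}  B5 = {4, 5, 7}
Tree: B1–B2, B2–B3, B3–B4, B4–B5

No — vertex 3 appears in no bag.

A tree decomposition must satisfy three properties: every vertex lies in some bag; for every edge, both endpoints lie together in some bag; and for every vertex, the bags containing it form a connected subtree. Here vertex 3 appears in no bag, so the decomposition is invalid.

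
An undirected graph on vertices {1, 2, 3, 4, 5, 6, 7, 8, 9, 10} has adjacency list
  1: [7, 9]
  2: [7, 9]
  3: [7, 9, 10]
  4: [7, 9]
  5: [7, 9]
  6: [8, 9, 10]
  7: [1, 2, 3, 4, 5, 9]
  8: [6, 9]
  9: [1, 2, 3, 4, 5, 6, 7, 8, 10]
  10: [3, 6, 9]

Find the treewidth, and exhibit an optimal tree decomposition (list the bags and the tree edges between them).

The largest bag has 3 vertices, giving width 2; this decomposition certifies tw(G) ≤ 2. On the other hand G contains the 3-clique {6, 8, 9}. A clique must lie in a single bag of any decomposition, so no decomposition can have width below 2. Hence tw(G) = 2 exactly.

Treewidth 2.
Bags: B1 = {5, 7, 9}  B2 = {2, 7, 9}  B3 = {3, 7, 9}  B4 = {4, 7, 9}  B5 = {3, 9, 10}  B6 = {1, 7, 9}  B7 = {6, 9, 10}  B8 = {6, 8, 9}
Tree: B1–B2, B1–B3, B2–B4, B3–B5, B1–B6, B5–B7, B7–B8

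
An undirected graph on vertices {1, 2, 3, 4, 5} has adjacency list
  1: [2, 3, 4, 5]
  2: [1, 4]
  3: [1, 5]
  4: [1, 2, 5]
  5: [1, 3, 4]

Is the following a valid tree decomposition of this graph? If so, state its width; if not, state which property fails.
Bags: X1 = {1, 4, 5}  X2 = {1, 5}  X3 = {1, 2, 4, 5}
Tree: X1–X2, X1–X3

No — vertex 3 appears in no bag.

A tree decomposition must satisfy three properties: every vertex lies in some bag; for every edge, both endpoints lie together in some bag; and for every vertex, the bags containing it form a connected subtree. Here vertex 3 appears in no bag, so the decomposition is invalid.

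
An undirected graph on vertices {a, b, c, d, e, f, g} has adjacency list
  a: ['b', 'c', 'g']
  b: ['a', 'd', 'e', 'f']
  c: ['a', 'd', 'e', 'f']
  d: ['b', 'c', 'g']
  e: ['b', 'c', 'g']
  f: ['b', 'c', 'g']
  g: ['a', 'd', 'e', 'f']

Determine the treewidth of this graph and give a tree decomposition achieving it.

Treewidth 3.
One such decomposition:
Bags: B1 = {b, c, d, g}  B2 = {b, c, f, g}  B3 = {b, c, e, g}  B4 = {a, b, c, g}
Tree: B1–B2, B2–B3, B3–B4

The largest bag has 4 vertices, giving width 3; this decomposition certifies tw(G) ≤ 3. For the lower bound: the 4 vertex sets {d,g}, {b,f}, {c}, {e} are disjoint, each induces a connected subgraph, and every pair is joined by at least one edge of G. Contracting each set to a single vertex therefore yields K_{4} as a minor, and since treewidth is minor-monotone, tw(G) ≥ tw(K_{4}) = 3. Combining the bounds, tw(G) = 3.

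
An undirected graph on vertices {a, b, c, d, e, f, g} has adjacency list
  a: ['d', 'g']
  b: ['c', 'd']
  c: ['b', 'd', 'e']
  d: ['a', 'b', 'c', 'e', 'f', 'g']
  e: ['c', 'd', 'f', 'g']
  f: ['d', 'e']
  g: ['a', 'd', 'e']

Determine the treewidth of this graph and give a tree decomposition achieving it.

Treewidth 2.
Bags: B1 = {d, e, g}  B2 = {a, d, g}  B3 = {c, d, e}  B4 = {d, e, f}  B5 = {b, c, d}
Tree: B1–B2, B1–B3, B3–B4, B3–B5

Each bag holds 3 vertices, so the decomposition has width 2, which upper-bounds the treewidth. Conversely, {d, e, g} is a clique of size 3, and the vertices of any clique must share a bag in every tree decomposition; so some bag has ≥ 3 vertices and tw(G) ≥ 2. Combining the bounds, tw(G) = 2.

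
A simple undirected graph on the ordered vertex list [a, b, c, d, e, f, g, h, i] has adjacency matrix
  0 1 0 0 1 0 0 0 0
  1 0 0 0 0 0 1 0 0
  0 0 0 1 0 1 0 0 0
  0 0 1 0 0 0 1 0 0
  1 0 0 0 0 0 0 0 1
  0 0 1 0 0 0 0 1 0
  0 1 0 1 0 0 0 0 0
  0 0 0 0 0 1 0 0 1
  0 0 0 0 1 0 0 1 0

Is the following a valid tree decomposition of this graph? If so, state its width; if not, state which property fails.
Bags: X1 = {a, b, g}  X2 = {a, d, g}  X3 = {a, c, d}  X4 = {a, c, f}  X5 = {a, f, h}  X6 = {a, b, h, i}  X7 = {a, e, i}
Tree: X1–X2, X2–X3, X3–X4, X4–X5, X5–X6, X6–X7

A tree decomposition must satisfy three properties: every vertex lies in some bag; for every edge, both endpoints lie together in some bag; and for every vertex, the bags containing it form a connected subtree. Here bags containing vertex b are not connected in the tree, so the decomposition is invalid.

No — bags containing vertex b are not connected in the tree.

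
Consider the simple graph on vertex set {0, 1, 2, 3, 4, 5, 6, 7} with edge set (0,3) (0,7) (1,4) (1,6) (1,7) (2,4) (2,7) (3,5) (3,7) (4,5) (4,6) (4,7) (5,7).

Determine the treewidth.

2

A width-2 tree decomposition is:
Bags: B1 = {2, 4, 7}  B2 = {4, 5, 7}  B3 = {1, 4, 7}  B4 = {3, 5, 7}  B5 = {1, 4, 6}  B6 = {0, 3, 7}
Tree: B1–B2, B1–B3, B2–B4, B3–B5, B4–B6
Every bag has size at most 3, so the width is 3 − 1 = 2 and tw(G) ≤ 2. Conversely, {1, 4, 6} is a clique of size 3, and the vertices of any clique must share a bag in every tree decomposition; so some bag has ≥ 3 vertices and tw(G) ≥ 2. Hence tw(G) = 2 exactly.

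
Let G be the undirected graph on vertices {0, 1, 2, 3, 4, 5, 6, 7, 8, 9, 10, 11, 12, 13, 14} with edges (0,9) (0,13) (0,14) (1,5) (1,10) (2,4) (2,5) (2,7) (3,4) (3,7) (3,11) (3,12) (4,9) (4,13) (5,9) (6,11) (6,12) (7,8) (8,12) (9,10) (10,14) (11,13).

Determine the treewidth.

A width-3 tree decomposition is:
Bags: B1 = {6, 7, 8, 12}  B2 = {3, 6, 7, 12}  B3 = {3, 6, 7, 11}  B4 = {2, 3, 7, 11}  B5 = {2, 3, 4, 11}  B6 = {2, 4, 11, 13}  B7 = {2, 4, 5, 13}  B8 = {4, 5, 9, 13}  B9 = {0, 5, 9, 13}  B10 = {0, 1, 5, 9}  B11 = {0, 1, 9, 10}  B12 = {0, 1, 10, 14}
Tree: B1–B2, B2–B3, B3–B4, B4–B5, B5–B6, B6–B7, B7–B8, B8–B9, B9–B10, B10–B11, B11–B12
Every bag has size at most 4, so the width is 4 − 1 = 3 and tw(G) ≤ 3. For the lower bound: the 4 vertex sets {6,8,12}, {7}, {3}, {2,4,11,13} are disjoint, each induces a connected subgraph, and every pair is joined by at least one edge of G. Contracting each set to a single vertex therefore yields K_{4} as a minor, and since treewidth is minor-monotone, tw(G) ≥ tw(K_{4}) = 3. The upper and lower bounds meet at 3, so that is the treewidth.

3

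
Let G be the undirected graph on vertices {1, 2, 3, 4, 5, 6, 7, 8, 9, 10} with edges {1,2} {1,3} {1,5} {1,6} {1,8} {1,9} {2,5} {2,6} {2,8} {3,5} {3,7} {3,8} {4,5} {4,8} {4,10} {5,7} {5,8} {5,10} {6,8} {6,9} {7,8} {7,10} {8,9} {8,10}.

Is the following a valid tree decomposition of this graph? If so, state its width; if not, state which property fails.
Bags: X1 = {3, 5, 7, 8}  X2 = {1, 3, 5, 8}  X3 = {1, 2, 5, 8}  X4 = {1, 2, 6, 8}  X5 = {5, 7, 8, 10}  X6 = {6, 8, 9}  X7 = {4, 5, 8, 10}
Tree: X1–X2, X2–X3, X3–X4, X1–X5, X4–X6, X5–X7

No — edge (1,9) lies in no bag.

A tree decomposition must satisfy three properties: every vertex lies in some bag; for every edge, both endpoints lie together in some bag; and for every vertex, the bags containing it form a connected subtree. Here edge (1,9) lies in no bag, so the decomposition is invalid.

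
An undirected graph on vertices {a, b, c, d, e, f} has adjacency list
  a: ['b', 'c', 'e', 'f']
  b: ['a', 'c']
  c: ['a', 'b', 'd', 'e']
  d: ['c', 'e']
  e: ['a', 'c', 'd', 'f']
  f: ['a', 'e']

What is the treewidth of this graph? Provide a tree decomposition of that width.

Every bag has size at most 3, so the width is 3 − 1 = 2 and tw(G) ≤ 2. On the other hand G contains the 3-clique {c, d, e}. A clique must lie in a single bag of any decomposition, so no decomposition can have width below 2. The upper and lower bounds meet at 2, so that is the treewidth.

Treewidth 2.
Bags: B1 = {a, c, e}  B2 = {c, d, e}  B3 = {a, e, f}  B4 = {a, b, c}
Tree: B1–B2, B1–B3, B1–B4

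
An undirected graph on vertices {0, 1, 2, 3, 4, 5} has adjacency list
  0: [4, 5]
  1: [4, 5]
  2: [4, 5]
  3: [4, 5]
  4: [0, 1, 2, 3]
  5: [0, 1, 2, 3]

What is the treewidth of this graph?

2

A width-2 tree decomposition is:
Bags: B1 = {2, 4, 5}  B2 = {3, 4, 5}  B3 = {0, 4, 5}  B4 = {1, 4, 5}
Tree: B1–B2, B2–B3, B3–B4
Each bag holds 3 vertices, so the decomposition has width 2, which upper-bounds the treewidth. Since 2–5–3–4–2 is a cycle in G, G is not acyclic. Forests are exactly the graphs of treewidth ≤ 1, so tw(G) ≥ 2. The upper and lower bounds meet at 2, so that is the treewidth.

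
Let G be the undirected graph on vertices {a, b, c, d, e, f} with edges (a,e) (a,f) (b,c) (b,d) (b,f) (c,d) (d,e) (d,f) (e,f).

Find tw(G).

A width-2 tree decomposition is:
Bags: B1 = {b, c, d}  B2 = {b, d, f}  B3 = {d, e, f}  B4 = {a, e, f}
Tree: B1–B2, B2–B3, B3–B4
The largest bag has 3 vertices, giving width 2; this decomposition certifies tw(G) ≤ 2. On the other hand G contains the 3-clique {b, c, d}. A clique must lie in a single bag of any decomposition, so no decomposition can have width below 2. Combining the bounds, tw(G) = 2.

2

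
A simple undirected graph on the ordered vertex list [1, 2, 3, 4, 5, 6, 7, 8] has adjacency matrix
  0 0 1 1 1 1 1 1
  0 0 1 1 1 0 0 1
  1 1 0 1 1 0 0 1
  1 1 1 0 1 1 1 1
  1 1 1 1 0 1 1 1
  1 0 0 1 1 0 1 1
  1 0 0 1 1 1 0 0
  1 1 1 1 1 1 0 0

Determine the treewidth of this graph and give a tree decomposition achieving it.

Treewidth 4.
Bags: B1 = {2, 3, 4, 5, 8}  B2 = {1, 3, 4, 5, 8}  B3 = {1, 4, 5, 6, 8}  B4 = {1, 4, 5, 6, 7}
Tree: B1–B2, B2–B3, B3–B4

Each bag holds 5 vertices, so the decomposition has width 4, which upper-bounds the treewidth. Conversely, {1, 3, 4, 5, 8} is a clique of size 5, and the vertices of any clique must share a bag in every tree decomposition; so some bag has ≥ 5 vertices and tw(G) ≥ 4. Hence tw(G) = 4 exactly.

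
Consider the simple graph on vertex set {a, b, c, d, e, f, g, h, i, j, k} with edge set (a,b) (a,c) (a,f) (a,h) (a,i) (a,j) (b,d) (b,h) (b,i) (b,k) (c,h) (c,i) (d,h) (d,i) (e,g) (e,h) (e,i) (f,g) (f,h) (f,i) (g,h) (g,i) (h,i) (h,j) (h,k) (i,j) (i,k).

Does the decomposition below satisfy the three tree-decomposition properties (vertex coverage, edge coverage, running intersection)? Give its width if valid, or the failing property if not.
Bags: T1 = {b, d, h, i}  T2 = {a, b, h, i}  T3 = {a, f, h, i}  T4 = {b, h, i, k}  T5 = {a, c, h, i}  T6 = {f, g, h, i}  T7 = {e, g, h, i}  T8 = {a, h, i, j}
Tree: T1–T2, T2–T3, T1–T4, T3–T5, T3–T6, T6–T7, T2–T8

Every vertex of G appears in some bag (union = {a, b, c, d, e, f, g, h, i, j, k}); every edge is covered by a bag; and for each vertex v the set of bags containing v is connected in the bag tree. The decomposition is therefore valid. The largest bag has 4 vertices, so the width is 3.

Yes; width 3.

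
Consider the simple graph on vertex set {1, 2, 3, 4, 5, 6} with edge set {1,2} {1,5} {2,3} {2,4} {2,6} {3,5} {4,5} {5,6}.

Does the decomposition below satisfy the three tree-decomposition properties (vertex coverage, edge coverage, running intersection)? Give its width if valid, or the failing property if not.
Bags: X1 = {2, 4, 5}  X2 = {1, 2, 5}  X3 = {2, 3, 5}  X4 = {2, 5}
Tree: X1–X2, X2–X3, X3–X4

A tree decomposition must satisfy three properties: every vertex lies in some bag; for every edge, both endpoints lie together in some bag; and for every vertex, the bags containing it form a connected subtree. Here vertex 6 appears in no bag, so the decomposition is invalid.

No — vertex 6 appears in no bag.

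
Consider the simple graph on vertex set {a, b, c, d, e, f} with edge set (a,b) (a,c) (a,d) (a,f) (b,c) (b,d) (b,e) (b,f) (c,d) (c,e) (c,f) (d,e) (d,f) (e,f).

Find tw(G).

4

A width-4 tree decomposition is:
Bags: B1 = {a, b, c, d, f}  B2 = {b, c, d, e, f}
Tree: B1–B2
Every bag has size at most 5, so the width is 5 − 1 = 4 and tw(G) ≤ 4. Conversely, {b, c, d, e, f} is a clique of size 5, and the vertices of any clique must share a bag in every tree decomposition; so some bag has ≥ 5 vertices and tw(G) ≥ 4. Hence tw(G) = 4 exactly.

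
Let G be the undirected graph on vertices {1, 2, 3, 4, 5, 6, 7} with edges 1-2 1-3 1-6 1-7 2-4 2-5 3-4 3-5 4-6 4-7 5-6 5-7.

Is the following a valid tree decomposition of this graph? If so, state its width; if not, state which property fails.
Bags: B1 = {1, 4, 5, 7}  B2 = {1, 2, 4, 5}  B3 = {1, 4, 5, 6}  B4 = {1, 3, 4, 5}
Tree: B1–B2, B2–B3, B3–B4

Checking the three conditions: (i) the bags cover all of {1, 2, 3, 4, 5, 6, 7}; (ii) for each edge, some bag contains both endpoints; (iii) the bags containing any fixed vertex form a subtree. All hold, so the decomposition is valid with width 4 − 1 = 3.

Yes; width 3.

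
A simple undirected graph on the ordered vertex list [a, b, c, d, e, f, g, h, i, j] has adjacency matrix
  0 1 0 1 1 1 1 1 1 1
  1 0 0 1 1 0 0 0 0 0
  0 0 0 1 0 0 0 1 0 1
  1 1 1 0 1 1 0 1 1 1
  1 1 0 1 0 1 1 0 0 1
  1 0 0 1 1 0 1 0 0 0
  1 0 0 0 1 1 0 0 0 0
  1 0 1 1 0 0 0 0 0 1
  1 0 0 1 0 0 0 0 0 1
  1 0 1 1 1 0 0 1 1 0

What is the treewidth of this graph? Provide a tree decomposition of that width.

The largest bag has 4 vertices, giving width 3; this decomposition certifies tw(G) ≤ 3. Conversely, {c, d, h, j} is a clique of size 4, and the vertices of any clique must share a bag in every tree decomposition; so some bag has ≥ 4 vertices and tw(G) ≥ 3. Combining the bounds, tw(G) = 3.

Treewidth 3.
One optimal decomposition is:
Bags: B1 = {a, d, e, j}  B2 = {a, d, e, f}  B3 = {a, e, f, g}  B4 = {a, b, d, e}  B5 = {a, d, h, j}  B6 = {a, d, i, j}  B7 = {c, d, h, j}
Tree: B1–B2, B2–B3, B1–B4, B1–B5, B1–B6, B5–B7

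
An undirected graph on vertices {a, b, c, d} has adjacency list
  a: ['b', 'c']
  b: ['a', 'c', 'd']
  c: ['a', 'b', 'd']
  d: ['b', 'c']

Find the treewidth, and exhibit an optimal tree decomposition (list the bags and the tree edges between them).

Every bag has size at most 3, so the width is 3 − 1 = 2 and tw(G) ≤ 2. For the lower bound, the 3 vertices {b, c, d} are pairwise adjacent, and any tree decomposition puts a clique entirely inside one bag — forcing width ≥ 2. Therefore the treewidth is 2.

Treewidth 2.
One optimal decomposition is:
Bags: B1 = {a, b, c}  B2 = {b, c, d}
Tree: B1–B2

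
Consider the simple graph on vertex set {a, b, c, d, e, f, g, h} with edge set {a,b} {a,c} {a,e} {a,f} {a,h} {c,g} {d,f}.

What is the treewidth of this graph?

1

A width-1 tree decomposition is:
Bags: B1 = {a, c}  B2 = {a, b}  B3 = {a, h}  B4 = {c, g}  B5 = {a, e}  B6 = {a, f}  B7 = {d, f}
Tree: B1–B2, B2–B3, B1–B4, B1–B5, B2–B6, B6–B7
The largest bag has 2 vertices, giving width 1; this decomposition certifies tw(G) ≤ 1. G has an edge, so its treewidth is at least 1. Combining the bounds, tw(G) = 1.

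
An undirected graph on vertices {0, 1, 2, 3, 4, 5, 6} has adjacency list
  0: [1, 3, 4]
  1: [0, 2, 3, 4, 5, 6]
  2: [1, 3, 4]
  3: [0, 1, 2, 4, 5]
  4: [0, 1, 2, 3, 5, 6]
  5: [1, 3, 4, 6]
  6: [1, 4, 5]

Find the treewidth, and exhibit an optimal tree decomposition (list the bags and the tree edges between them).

Every bag has size at most 4, so the width is 4 − 1 = 3 and tw(G) ≤ 3. On the other hand G contains the 4-clique {0, 1, 3, 4}. A clique must lie in a single bag of any decomposition, so no decomposition can have width below 3. Therefore the treewidth is 3.

Treewidth 3.
Bags: B1 = {0, 1, 3, 4}  B2 = {1, 3, 4, 5}  B3 = {1, 2, 3, 4}  B4 = {1, 4, 5, 6}
Tree: B1–B2, B2–B3, B2–B4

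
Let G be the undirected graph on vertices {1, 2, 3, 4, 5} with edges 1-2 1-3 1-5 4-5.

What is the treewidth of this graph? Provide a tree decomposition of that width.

Each bag holds 2 vertices, so the decomposition has width 1, which upper-bounds the treewidth. Any graph with an edge has treewidth ≥ 1, and G has the edge 1–3. Hence tw(G) = 1 exactly.

Treewidth 1.
One optimal decomposition is:
Bags: B1 = {1, 3}  B2 = {1, 2}  B3 = {1, 5}  B4 = {4, 5}
Tree: B1–B2, B2–B3, B3–B4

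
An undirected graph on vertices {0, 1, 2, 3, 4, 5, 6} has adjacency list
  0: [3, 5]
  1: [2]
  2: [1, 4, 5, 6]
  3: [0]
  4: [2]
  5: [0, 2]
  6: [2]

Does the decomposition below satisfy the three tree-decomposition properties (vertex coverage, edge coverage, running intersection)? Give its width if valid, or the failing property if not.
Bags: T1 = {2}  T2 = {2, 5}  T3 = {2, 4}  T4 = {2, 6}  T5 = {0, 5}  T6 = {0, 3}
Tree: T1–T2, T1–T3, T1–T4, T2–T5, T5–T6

A tree decomposition must satisfy three properties: every vertex lies in some bag; for every edge, both endpoints lie together in some bag; and for every vertex, the bags containing it form a connected subtree. Here vertex 1 appears in no bag, so the decomposition is invalid.

No — vertex 1 appears in no bag.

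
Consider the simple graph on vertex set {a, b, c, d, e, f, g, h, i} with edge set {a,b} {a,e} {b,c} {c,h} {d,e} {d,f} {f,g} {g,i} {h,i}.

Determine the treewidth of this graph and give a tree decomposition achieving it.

Treewidth 2.
One optimal decomposition is:
Bags: B1 = {c, h, i}  B2 = {b, c, i}  B3 = {a, b, i}  B4 = {a, e, i}  B5 = {d, e, i}  B6 = {d, f, i}  B7 = {f, g, i}
Tree: B1–B2, B2–B3, B3–B4, B4–B5, B5–B6, B6–B7

Every bag has size at most 3, so the width is 3 − 1 = 2 and tw(G) ≤ 2. Since i–h–c–b–a–e–d–f–g–i is a cycle in G, G is not acyclic. Forests are exactly the graphs of treewidth ≤ 1, so tw(G) ≥ 2. Hence tw(G) = 2 exactly.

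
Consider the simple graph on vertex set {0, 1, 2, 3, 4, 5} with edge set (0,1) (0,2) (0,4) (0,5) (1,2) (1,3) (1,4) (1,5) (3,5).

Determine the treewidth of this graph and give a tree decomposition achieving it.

Every bag has size at most 3, so the width is 3 − 1 = 2 and tw(G) ≤ 2. For the lower bound, the 3 vertices {0, 1, 2} are pairwise adjacent, and any tree decomposition puts a clique entirely inside one bag — forcing width ≥ 2. Therefore the treewidth is 2.

Treewidth 2.
One such decomposition:
Bags: B1 = {0, 1, 2}  B2 = {0, 1, 5}  B3 = {1, 3, 5}  B4 = {0, 1, 4}
Tree: B1–B2, B2–B3, B1–B4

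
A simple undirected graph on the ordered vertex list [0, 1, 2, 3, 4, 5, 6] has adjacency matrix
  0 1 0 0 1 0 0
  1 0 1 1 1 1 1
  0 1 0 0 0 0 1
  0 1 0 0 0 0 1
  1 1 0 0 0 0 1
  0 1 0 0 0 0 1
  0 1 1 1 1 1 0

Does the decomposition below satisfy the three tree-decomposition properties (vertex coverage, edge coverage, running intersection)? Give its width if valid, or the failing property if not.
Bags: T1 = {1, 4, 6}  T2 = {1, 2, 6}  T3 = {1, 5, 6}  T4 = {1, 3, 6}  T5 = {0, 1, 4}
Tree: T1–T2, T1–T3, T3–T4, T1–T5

Yes; width 2.

Every vertex of G appears in some bag (union = {0, 1, 2, 3, 4, 5, 6}); every edge is covered by a bag; and for each vertex v the set of bags containing v is connected in the bag tree. The decomposition is therefore valid. The largest bag has 3 vertices, so the width is 2.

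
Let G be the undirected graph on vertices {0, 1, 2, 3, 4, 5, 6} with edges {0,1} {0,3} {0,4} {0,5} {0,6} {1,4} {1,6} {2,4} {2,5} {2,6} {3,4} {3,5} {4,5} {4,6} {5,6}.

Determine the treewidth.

A width-3 tree decomposition is:
Bags: B1 = {0, 1, 4, 6}  B2 = {0, 4, 5, 6}  B3 = {0, 3, 4, 5}  B4 = {2, 4, 5, 6}
Tree: B1–B2, B2–B3, B2–B4
The largest bag has 4 vertices, giving width 3; this decomposition certifies tw(G) ≤ 3. For the lower bound, the 4 vertices {0, 1, 4, 6} are pairwise adjacent, and any tree decomposition puts a clique entirely inside one bag — forcing width ≥ 3. Therefore the treewidth is 3.

3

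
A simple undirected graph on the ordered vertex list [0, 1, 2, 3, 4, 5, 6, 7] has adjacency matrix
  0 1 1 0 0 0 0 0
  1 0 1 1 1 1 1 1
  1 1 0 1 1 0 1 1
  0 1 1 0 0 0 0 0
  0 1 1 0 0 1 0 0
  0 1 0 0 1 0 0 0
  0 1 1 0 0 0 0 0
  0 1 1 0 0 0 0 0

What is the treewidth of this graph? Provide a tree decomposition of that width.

Treewidth 2.
One optimal decomposition is:
Bags: B1 = {0, 1, 2}  B2 = {1, 2, 6}  B3 = {1, 2, 4}  B4 = {1, 4, 5}  B5 = {1, 2, 3}  B6 = {1, 2, 7}
Tree: B1–B2, B1–B3, B3–B4, B3–B5, B5–B6

Every bag has size at most 3, so the width is 3 − 1 = 2 and tw(G) ≤ 2. For the lower bound, the 3 vertices {0, 1, 2} are pairwise adjacent, and any tree decomposition puts a clique entirely inside one bag — forcing width ≥ 2. Hence tw(G) = 2 exactly.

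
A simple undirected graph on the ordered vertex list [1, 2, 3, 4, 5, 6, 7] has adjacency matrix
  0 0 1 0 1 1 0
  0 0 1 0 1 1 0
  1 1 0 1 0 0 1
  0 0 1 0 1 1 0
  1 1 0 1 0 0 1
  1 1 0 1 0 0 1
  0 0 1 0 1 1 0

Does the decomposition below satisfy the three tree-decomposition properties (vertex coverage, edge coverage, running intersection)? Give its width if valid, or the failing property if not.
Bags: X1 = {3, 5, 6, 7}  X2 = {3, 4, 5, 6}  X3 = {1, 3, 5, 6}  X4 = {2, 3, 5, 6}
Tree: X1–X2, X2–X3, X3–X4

Yes; width 3.

Every vertex of G appears in some bag (union = {1, 2, 3, 4, 5, 6, 7}); every edge is covered by a bag; and for each vertex v the set of bags containing v is connected in the bag tree. The decomposition is therefore valid. The largest bag has 4 vertices, so the width is 3.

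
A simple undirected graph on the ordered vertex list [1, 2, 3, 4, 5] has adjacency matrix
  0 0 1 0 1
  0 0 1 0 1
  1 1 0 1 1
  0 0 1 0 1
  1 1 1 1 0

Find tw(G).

2

A width-2 tree decomposition is:
Bags: B1 = {1, 3, 5}  B2 = {2, 3, 5}  B3 = {3, 4, 5}
Tree: B1–B2, B1–B3
Every bag has size at most 3, so the width is 3 − 1 = 2 and tw(G) ≤ 2. On the other hand G contains the 3-clique {1, 3, 5}. A clique must lie in a single bag of any decomposition, so no decomposition can have width below 2. Hence tw(G) = 2 exactly.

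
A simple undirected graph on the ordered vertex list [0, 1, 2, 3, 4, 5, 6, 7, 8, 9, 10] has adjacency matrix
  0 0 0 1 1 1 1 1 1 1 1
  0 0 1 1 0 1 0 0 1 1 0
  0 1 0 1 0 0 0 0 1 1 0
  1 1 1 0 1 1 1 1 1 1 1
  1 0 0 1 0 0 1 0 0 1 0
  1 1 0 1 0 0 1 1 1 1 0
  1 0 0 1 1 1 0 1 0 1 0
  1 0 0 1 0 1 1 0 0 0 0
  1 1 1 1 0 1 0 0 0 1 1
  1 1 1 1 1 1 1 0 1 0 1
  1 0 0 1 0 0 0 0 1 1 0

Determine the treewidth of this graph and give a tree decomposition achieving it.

Each bag holds 5 vertices, so the decomposition has width 4, which upper-bounds the treewidth. For the lower bound, the 5 vertices {0, 3, 8, 9, 10} are pairwise adjacent, and any tree decomposition puts a clique entirely inside one bag — forcing width ≥ 4. Combining the bounds, tw(G) = 4.

Treewidth 4.
One such decomposition:
Bags: B1 = {0, 3, 5, 8, 9}  B2 = {0, 3, 5, 6, 9}  B3 = {0, 3, 5, 6, 7}  B4 = {1, 3, 5, 8, 9}  B5 = {0, 3, 4, 6, 9}  B6 = {0, 3, 8, 9, 10}  B7 = {1, 2, 3, 8, 9}
Tree: B1–B2, B2–B3, B1–B4, B2–B5, B1–B6, B4–B7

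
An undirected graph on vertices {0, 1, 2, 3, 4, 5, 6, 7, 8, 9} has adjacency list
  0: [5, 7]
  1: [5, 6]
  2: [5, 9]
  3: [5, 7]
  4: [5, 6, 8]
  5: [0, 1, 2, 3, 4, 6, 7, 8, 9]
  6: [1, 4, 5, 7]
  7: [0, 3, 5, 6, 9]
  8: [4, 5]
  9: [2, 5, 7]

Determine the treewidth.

2

A width-2 tree decomposition is:
Bags: B1 = {5, 6, 7}  B2 = {5, 7, 9}  B3 = {1, 5, 6}  B4 = {0, 5, 7}  B5 = {4, 5, 6}  B6 = {4, 5, 8}  B7 = {2, 5, 9}  B8 = {3, 5, 7}
Tree: B1–B2, B1–B3, B2–B4, B1–B5, B5–B6, B2–B7, B1–B8
Each bag holds 3 vertices, so the decomposition has width 2, which upper-bounds the treewidth. Conversely, {1, 5, 6} is a clique of size 3, and the vertices of any clique must share a bag in every tree decomposition; so some bag has ≥ 3 vertices and tw(G) ≥ 2. Combining the bounds, tw(G) = 2.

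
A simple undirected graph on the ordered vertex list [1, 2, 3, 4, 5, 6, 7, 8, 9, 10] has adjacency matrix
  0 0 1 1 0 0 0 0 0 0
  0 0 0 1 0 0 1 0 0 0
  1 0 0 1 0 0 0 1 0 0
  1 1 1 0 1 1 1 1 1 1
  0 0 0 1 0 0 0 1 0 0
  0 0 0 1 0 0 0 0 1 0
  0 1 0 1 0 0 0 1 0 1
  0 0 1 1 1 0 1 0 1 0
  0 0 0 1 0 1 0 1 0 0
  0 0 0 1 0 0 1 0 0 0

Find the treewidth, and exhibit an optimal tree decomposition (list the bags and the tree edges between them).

Treewidth 2.
One such decomposition:
Bags: B1 = {4, 7, 8}  B2 = {4, 5, 8}  B3 = {4, 8, 9}  B4 = {4, 6, 9}  B5 = {3, 4, 8}  B6 = {4, 7, 10}  B7 = {1, 3, 4}  B8 = {2, 4, 7}
Tree: B1–B2, B1–B3, B3–B4, B2–B5, B1–B6, B5–B7, B1–B8

Each bag holds 3 vertices, so the decomposition has width 2, which upper-bounds the treewidth. For the lower bound, the 3 vertices {1, 3, 4} are pairwise adjacent, and any tree decomposition puts a clique entirely inside one bag — forcing width ≥ 2. Hence tw(G) = 2 exactly.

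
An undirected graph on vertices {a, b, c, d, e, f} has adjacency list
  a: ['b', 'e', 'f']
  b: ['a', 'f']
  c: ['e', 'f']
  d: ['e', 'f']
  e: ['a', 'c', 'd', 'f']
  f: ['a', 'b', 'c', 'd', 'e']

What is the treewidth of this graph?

A width-2 tree decomposition is:
Bags: B1 = {c, e, f}  B2 = {d, e, f}  B3 = {a, e, f}  B4 = {a, b, f}
Tree: B1–B2, B1–B3, B3–B4
Each bag holds 3 vertices, so the decomposition has width 2, which upper-bounds the treewidth. Conversely, {d, e, f} is a clique of size 3, and the vertices of any clique must share a bag in every tree decomposition; so some bag has ≥ 3 vertices and tw(G) ≥ 2. Combining the bounds, tw(G) = 2.

2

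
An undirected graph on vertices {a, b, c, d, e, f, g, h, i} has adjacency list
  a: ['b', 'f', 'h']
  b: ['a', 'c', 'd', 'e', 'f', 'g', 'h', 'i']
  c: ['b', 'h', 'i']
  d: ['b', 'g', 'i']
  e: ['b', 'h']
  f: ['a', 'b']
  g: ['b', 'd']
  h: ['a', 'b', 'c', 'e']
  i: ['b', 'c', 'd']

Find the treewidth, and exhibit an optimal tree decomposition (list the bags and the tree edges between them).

Treewidth 2.
One optimal decomposition is:
Bags: B1 = {b, c, h}  B2 = {a, b, h}  B3 = {b, c, i}  B4 = {b, e, h}  B5 = {b, d, i}  B6 = {a, b, f}  B7 = {b, d, g}
Tree: B1–B2, B1–B3, B2–B4, B3–B5, B2–B6, B5–B7

Each bag holds 3 vertices, so the decomposition has width 2, which upper-bounds the treewidth. Conversely, {b, d, g} is a clique of size 3, and the vertices of any clique must share a bag in every tree decomposition; so some bag has ≥ 3 vertices and tw(G) ≥ 2. Therefore the treewidth is 2.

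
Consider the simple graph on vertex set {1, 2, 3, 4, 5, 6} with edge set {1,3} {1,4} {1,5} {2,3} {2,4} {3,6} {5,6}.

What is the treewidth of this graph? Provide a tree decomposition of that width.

Treewidth 2.
Bags: B1 = {3, 5, 6}  B2 = {1, 3, 5}  B3 = {1, 2, 3}  B4 = {1, 2, 4}
Tree: B1–B2, B2–B3, B3–B4

Every bag has size at most 3, so the width is 3 − 1 = 2 and tw(G) ≤ 2. For the lower bound, G contains the cycle 6–5–1–3–6, so G is not a forest; only forests have treewidth ≤ 1, hence tw(G) ≥ 2. Hence tw(G) = 2 exactly.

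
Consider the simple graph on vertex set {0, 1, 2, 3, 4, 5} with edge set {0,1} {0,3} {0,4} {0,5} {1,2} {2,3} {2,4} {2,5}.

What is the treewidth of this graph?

A width-2 tree decomposition is:
Bags: B1 = {0, 2, 4}  B2 = {0, 2, 5}  B3 = {0, 1, 2}  B4 = {0, 2, 3}
Tree: B1–B2, B2–B3, B3–B4
The largest bag has 3 vertices, giving width 2; this decomposition certifies tw(G) ≤ 2. Since 0–4–2–5–0 is a cycle in G, G is not acyclic. Forests are exactly the graphs of treewidth ≤ 1, so tw(G) ≥ 2. Therefore the treewidth is 2.

2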